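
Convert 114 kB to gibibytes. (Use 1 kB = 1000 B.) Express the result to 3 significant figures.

1 kilobyte = 9.31323e-7 GiB.
Then 114 × 9.31323e-7 ≈ 0.000106 GiB.

0.000106 GiB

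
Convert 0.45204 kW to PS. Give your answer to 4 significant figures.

0.6146 PS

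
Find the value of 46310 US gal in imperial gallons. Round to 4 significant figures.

38560 imp gal

1 US gal = 0.832674 imp gal.
Thus 46310 × 0.832674 ≈ 38560 imp gal.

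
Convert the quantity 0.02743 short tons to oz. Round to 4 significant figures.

1 short ton = 32000.0 ounces.
So 0.02743 × 32000.0 ≈ 877.8 oz.

877.8 ounces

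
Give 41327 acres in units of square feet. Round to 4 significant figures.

1.800e+9 ft²

1 acre = 43560.0 ft².
So 41327 × 43560.0 ≈ 1.800e+9 ft².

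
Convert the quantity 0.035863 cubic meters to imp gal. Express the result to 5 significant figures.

7.8888 imp gal

1 m³ = 219.9692 imp gal.
So 0.035863 × 219.9692 ≈ 7.8888 imp gal.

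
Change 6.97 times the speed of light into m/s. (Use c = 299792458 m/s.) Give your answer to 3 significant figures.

2.09 × 10^9 m/s

1 speed of light = 2.99792 × 10^8 meters per second.
Then 6.97 × 2.99792 × 10^8 ≈ 2.09 × 10^9 m/s.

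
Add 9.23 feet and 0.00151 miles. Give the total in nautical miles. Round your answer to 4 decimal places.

0.0028 nautical miles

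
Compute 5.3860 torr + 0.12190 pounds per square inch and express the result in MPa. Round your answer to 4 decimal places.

0.0016 MPa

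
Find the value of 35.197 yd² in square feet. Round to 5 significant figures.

1 square yard = 9.00000 square feet.
35.197 × 9.00000 ≈ 316.77 ft².

316.77 ft²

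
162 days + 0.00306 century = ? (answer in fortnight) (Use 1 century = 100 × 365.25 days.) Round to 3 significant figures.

19.6 fortnight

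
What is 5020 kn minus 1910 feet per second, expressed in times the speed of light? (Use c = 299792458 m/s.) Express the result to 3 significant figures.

6.67 × 10^-6 c

5020 kn = 8.61433 × 10^-6 c and 1910 ft/s = 1.94190 × 10^-6 c.
8.61433 × 10^-6 − 1.94190 × 10^-6 ≈ 6.67 × 10^-6 c.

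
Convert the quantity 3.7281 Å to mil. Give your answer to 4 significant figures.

1 Å = 3.93701e-6 mils.
3.7281 × 3.93701e-6 ≈ 1.468e-5 mil.

1.468e-5 mil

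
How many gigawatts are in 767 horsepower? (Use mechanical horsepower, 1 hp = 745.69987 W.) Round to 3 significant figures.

1 hp = 7.45700e-7 GW.
Then 767 × 7.45700e-7 ≈ 0.000572 GW.

0.000572 GW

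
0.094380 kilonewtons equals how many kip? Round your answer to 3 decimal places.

1 kilonewton = 0.224809 kip.
So 0.094380 × 0.224809 ≈ 0.021 kip.

0.021 kips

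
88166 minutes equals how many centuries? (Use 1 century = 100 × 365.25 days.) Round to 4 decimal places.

0.0017 centuries

1 minute = 1.90129e-8 century.
Then 88166 × 1.90129e-8 ≈ 0.0017 century.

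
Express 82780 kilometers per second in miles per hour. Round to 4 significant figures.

1.852e+8 miles per hour

1 km/s = 2236.94 mph.
Then 82780 × 2236.94 ≈ 1.852e+8 mph.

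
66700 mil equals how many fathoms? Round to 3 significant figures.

1 mil = 1.38889 × 10^-5 fathom.
Thus 66700 × 1.38889 × 10^-5 ≈ 0.926 fathom.

0.926 fathoms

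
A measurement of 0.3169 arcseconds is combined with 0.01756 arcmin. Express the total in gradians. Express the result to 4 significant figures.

0.3169 arcsec = 9.78086 × 10^-5 grad and 0.01756 arcmin = 0.000325185 grad.
9.78086 × 10^-5 + 0.000325185 ≈ 0.0004230 grad.

0.0004230 gradians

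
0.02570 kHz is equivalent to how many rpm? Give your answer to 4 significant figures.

1542 rpm

1 kilohertz = 60000.0 revolutions per minute.
So 0.02570 × 60000.0 ≈ 1542 rpm.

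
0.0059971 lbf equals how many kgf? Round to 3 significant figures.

1 pound-force = 0.453592 kgf.
Then 0.0059971 × 0.453592 ≈ 0.00272 kgf.

0.00272 kgf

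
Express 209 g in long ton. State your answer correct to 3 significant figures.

0.000206 long ton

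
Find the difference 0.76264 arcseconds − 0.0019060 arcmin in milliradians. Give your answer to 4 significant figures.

0.76264 arcsec = 0.00369738 mrad and 0.0019060 arcmin = 0.000554433 mrad.
0.00369738 − 0.000554433 ≈ 0.003143 mrad.

0.003143 milliradians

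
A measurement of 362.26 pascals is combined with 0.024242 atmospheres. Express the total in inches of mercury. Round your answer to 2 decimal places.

0.83 inHg

362.26 Pa = 0.106975 inHg and 0.024242 atm = 0.725351 inHg.
0.106975 + 0.725351 ≈ 0.83 inHg.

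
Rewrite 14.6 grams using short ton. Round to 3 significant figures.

1 g = 1.10231e-6 short ton.
So 14.6 × 1.10231e-6 ≈ 1.61e-5 short ton.

1.61e-5 short ton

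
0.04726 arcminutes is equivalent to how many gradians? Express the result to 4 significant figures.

1 arcmin = 0.0185185 gradians.
Thus 0.04726 × 0.0185185 ≈ 0.0008752 grad.

0.0008752 gradians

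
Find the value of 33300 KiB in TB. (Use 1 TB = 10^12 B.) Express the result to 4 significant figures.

3.410 × 10^-5 terabytes

1 kibibyte = 1.02400 × 10^-9 terabytes.
Then 33300 × 1.02400 × 10^-9 ≈ 3.410 × 10^-5 TB.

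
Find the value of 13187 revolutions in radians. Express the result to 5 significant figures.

1 revolution = 6.28319 radians.
Thus 13187 × 6.28319 ≈ 82856 rad.

82856 rad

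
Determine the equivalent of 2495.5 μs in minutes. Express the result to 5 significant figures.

4.1592e-5 min

1 μs = 1.66667e-8 minutes.
So 2495.5 × 1.66667e-8 ≈ 4.1592e-5 min.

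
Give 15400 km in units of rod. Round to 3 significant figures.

3.06e+6 rod

1 km = 198.839 rods.
Thus 15400 × 198.839 ≈ 3.06e+6 rod.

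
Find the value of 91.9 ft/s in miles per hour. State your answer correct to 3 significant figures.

1 ft/s = 0.681818 mph.
So 91.9 × 0.681818 ≈ 62.7 mph.

62.7 miles per hour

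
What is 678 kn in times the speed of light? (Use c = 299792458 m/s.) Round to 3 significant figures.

1 knot = 1.71600 × 10^-9 times the speed of light.
Thus 678 × 1.71600 × 10^-9 ≈ 1.16 × 10^-6 c.

1.16 × 10^-6 times the speed of light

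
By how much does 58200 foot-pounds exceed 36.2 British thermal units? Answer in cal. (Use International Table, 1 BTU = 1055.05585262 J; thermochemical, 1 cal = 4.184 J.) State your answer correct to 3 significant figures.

9730 cal

58200 ft·lbf = 18859.6 cal and 36.2 BTU = 9128.35 cal.
18859.6 − 9128.35 ≈ 9730 cal.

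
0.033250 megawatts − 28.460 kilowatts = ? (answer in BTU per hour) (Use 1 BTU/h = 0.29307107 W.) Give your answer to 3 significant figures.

16300 BTU per hour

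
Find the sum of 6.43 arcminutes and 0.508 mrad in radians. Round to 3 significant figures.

0.00238 rad

6.43 arcmin = 0.00187041 rad and 0.508 mrad = 0.000508000 rad.
0.00187041 + 0.000508000 ≈ 0.00238 rad.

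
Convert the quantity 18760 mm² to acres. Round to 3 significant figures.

1 square millimeter = 2.47105e-10 acres.
Thus 18760 × 2.47105e-10 ≈ 4.64e-6 acre.

4.64e-6 acre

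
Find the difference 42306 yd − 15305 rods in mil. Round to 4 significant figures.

-1.507e+9 mils

42306 yd = 1.52302e+9 mil and 15305 rod = 3.03039e+9 mil.
1.52302e+9 − 3.03039e+9 ≈ -1.507e+9 mil.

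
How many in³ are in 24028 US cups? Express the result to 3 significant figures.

1 US cup = 14.4375 in³.
24028 × 14.4375 ≈ 347000 in³.

347000 cubic inches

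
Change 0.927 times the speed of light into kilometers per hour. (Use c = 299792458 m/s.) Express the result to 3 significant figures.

1.00e+9 kilometers per hour

1 speed of light = 1.07925e+9 km/h.
So 0.927 × 1.07925e+9 ≈ 1.00e+9 km/h.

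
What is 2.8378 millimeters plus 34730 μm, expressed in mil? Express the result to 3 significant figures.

1480 mil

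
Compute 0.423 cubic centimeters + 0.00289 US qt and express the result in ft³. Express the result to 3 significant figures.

0.000112 cubic feet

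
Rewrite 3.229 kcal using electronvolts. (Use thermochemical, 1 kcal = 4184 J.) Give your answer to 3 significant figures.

1 kcal = 2.61145 × 10^22 eV.
Then 3.229 × 2.61145 × 10^22 ≈ 8.43 × 10^22 eV.

8.43 × 10^22 eV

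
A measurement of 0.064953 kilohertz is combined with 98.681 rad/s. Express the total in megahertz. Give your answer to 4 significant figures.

0.064953 kHz = 6.49530 × 10^-5 MHz and 98.681 rad/s = 1.57056 × 10^-5 MHz.
6.49530 × 10^-5 + 1.57056 × 10^-5 ≈ 8.066 × 10^-5 MHz.

8.066 × 10^-5 MHz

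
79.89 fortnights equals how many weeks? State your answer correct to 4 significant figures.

159.8 wk

1 fortnight = 2.00000 wk.
79.89 × 2.00000 ≈ 159.8 wk.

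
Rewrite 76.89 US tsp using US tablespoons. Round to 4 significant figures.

1 US teaspoon = 0.333333 US tablespoons.
Thus 76.89 × 0.333333 ≈ 25.63 US tbsp.

25.63 US tbsp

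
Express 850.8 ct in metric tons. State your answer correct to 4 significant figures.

1 ct = 2.00000 × 10^-7 t.
So 850.8 × 2.00000 × 10^-7 ≈ 0.0001702 t.

0.0001702 t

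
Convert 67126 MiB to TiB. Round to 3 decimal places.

1 MiB = 9.53674 × 10^-7 TiB.
Thus 67126 × 9.53674 × 10^-7 ≈ 0.064 TiB.

0.064 tebibytes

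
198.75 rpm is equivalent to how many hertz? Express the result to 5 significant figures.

3.3125 hertz

1 revolution per minute = 0.0166667 Hz.
198.75 × 0.0166667 ≈ 3.3125 Hz.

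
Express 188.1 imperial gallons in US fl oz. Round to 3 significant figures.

28900 US fl oz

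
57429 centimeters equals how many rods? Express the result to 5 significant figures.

114.19 rod

1 cm = 0.00198839 rods.
Thus 57429 × 0.00198839 ≈ 114.19 rod.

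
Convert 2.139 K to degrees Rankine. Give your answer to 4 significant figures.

3.850 °R

°R = K × 9/5.
Applying the formula gives 3.850 °R.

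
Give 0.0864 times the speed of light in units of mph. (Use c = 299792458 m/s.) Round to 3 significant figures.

1 speed of light = 6.70617 × 10^8 miles per hour.
Then 0.0864 × 6.70617 × 10^8 ≈ 5.79 × 10^7 mph.

5.79 × 10^7 mph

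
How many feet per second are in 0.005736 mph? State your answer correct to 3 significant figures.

0.00841 ft/s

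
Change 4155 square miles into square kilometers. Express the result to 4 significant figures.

10760 km²

1 square mile = 2.58999 square kilometers.
4155 × 2.58999 ≈ 10760 km².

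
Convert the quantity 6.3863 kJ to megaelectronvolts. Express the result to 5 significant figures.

3.9860e+16 MeV

1 kilojoule = 6.24151e+15 MeV.
6.3863 × 6.24151e+15 ≈ 3.9860e+16 MeV.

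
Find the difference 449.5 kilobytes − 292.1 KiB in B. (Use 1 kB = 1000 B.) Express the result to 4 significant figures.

449.5 kB = 449500 B and 292.1 KiB = 299110 B.
449500 − 299110 ≈ 150400 B.

150400 B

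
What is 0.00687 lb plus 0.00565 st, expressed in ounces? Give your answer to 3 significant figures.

1.38 ounces

0.00687 lb = 0.109920 oz and 0.00565 st = 1.26560 oz.
0.109920 + 1.26560 ≈ 1.38 oz.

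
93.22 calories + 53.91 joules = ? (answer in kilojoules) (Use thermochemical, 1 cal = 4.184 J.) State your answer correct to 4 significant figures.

0.4439 kJ

93.22 cal = 0.390032 kJ and 53.91 J = 0.0539100 kJ.
0.390032 + 0.0539100 ≈ 0.4439 kJ.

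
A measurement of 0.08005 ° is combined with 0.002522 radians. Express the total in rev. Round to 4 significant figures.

0.0006237 rev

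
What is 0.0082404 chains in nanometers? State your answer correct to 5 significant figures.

1.6577e+8 nm

1 chain = 2.01168e+10 nm.
Thus 0.0082404 × 2.01168e+10 ≈ 1.6577e+8 nm.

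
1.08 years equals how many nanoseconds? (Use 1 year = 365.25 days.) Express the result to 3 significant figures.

1 yr = 3.15576e+16 ns.
Then 1.08 × 3.15576e+16 ≈ 3.41e+16 ns.

3.41e+16 ns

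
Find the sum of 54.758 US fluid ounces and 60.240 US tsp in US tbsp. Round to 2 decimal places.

54.758 US fl oz = 109.516 US tbsp and 60.240 US tsp = 20.0800 US tbsp.
109.516 + 20.0800 ≈ 129.60 US tbsp.

129.60 US tbsp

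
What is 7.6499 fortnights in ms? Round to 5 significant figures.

1 fortnight = 1.20960e+9 ms.
7.6499 × 1.20960e+9 ≈ 9.2533e+9 ms.

9.2533e+9 milliseconds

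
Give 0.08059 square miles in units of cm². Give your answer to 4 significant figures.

2.087e+9 square centimeters

1 mi² = 2.58999e+10 square centimeters.
Then 0.08059 × 2.58999e+10 ≈ 2.087e+9 cm².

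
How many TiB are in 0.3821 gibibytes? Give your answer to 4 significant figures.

0.0003731 TiB

1 GiB = 0.0009765625 TiB.
Thus 0.3821 × 0.0009765625 ≈ 0.0003731 TiB.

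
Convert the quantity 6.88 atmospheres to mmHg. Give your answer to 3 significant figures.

1 atm = 760.000 mmHg.
Then 6.88 × 760.000 ≈ 5230 mmHg.

5230 millimeters of mercury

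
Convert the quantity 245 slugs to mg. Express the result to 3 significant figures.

3.58e+9 mg

1 slug = 1.45939e+7 milligrams.
245 × 1.45939e+7 ≈ 3.58e+9 mg.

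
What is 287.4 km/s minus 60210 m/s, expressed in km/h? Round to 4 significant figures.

817900 km/h

287.4 km/s = 1.03464 × 10^6 km/h and 60210 m/s = 216756 km/h.
1.03464 × 10^6 − 216756 ≈ 817900 km/h.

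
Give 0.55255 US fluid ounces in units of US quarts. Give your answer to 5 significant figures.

1 US fl oz = 0.0312500 US qt.
0.55255 × 0.0312500 ≈ 0.017267 US qt.

0.017267 US qt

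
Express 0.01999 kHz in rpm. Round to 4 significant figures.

1199 rpm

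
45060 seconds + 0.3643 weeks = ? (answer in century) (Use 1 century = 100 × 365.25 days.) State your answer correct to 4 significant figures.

8.410e-5 century

45060 s = 1.42787e-5 century and 0.3643 wk = 6.98179e-5 century.
1.42787e-5 + 6.98179e-5 ≈ 8.410e-5 century.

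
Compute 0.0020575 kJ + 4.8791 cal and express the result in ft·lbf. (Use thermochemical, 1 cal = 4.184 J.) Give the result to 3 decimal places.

16.574 foot-pounds

0.0020575 kJ = 1.51753 ft·lbf and 4.8791 cal = 15.0567 ft·lbf.
1.51753 + 15.0567 ≈ 16.574 ft·lbf.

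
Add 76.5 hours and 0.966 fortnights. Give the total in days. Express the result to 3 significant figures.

76.5 h = 3.18750 d and 0.966 fortnight = 13.5240 d.
3.18750 + 13.5240 ≈ 16.7 d.

16.7 d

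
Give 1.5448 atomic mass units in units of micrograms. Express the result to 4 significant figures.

1 u = 1.66054 × 10^-18 μg.
Thus 1.5448 × 1.66054 × 10^-18 ≈ 2.565 × 10^-18 μg.

2.565 × 10^-18 μg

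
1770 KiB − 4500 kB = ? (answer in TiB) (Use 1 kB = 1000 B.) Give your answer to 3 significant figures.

-2.44e-6 tebibytes

1770 KiB = 1.64844e-6 TiB and 4500 kB = 4.09273e-6 TiB.
1.64844e-6 − 4.09273e-6 ≈ -2.44e-6 TiB.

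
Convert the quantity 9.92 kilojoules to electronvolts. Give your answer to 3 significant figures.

1 kilojoule = 6.24151 × 10^21 eV.
Thus 9.92 × 6.24151 × 10^21 ≈ 6.19 × 10^22 eV.

6.19 × 10^22 electronvolts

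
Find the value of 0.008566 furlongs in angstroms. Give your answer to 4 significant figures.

1 furlong = 2.01168 × 10^12 Å.
Then 0.008566 × 2.01168 × 10^12 ≈ 1.723 × 10^10 Å.

1.723 × 10^10 Å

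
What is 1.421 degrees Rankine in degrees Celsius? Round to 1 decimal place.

-272.4 degrees Celsius

°R = (°C + 273.15) × 9/5.
Applying the formula gives -272.4 °C.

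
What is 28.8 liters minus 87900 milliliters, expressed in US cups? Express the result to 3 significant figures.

-250 US cup

28.8 L = 121.730 US cup and 87900 mL = 371.532 US cup.
121.730 − 371.532 ≈ -250 US cup.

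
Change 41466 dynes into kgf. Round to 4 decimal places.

1 dyn = 1.01972e-6 kilograms-force.
So 41466 × 1.01972e-6 ≈ 0.0423 kgf.

0.0423 kilograms-force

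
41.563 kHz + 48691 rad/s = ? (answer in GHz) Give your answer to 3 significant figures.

41.563 kHz = 4.15630 × 10^-5 GHz and 48691 rad/s = 7.74941 × 10^-6 GHz.
4.15630 × 10^-5 + 7.74941 × 10^-6 ≈ 4.93 × 10^-5 GHz.

4.93 × 10^-5 gigahertz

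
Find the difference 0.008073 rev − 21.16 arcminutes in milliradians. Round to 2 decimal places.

44.57 milliradians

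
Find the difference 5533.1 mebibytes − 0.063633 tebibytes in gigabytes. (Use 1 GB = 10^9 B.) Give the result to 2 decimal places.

-64.16 GB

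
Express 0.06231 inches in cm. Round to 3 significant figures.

0.158 centimeters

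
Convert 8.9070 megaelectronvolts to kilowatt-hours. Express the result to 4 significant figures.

3.964 × 10^-19 kWh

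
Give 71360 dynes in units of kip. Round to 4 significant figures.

1 dyne = 2.24809 × 10^-9 kips.
71360 × 2.24809 × 10^-9 ≈ 0.0001604 kip.

0.0001604 kip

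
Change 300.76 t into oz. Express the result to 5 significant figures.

1 t = 35274.0 oz.
Thus 300.76 × 35274.0 ≈ 1.0609 × 10^7 oz.

1.0609 × 10^7 ounces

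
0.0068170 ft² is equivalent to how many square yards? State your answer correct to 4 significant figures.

0.0007574 square yards

1 ft² = 0.111111 square yards.
Thus 0.0068170 × 0.111111 ≈ 0.0007574 yd².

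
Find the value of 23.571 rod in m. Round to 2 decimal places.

118.54 m

1 rod = 5.02920 m.
So 23.571 × 5.02920 ≈ 118.54 m.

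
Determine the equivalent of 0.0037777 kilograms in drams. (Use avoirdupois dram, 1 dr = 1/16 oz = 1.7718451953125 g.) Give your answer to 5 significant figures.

2.1321 dr

1 kilogram = 564.383 drams.
Then 0.0037777 × 564.383 ≈ 2.1321 dr.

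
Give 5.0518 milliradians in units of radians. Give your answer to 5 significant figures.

0.0050518 rad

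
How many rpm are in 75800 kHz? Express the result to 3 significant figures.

1 kHz = 60000.0 rpm.
So 75800 × 60000.0 ≈ 4.55e+9 rpm.

4.55e+9 rpm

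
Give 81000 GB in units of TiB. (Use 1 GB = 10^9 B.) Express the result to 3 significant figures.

1 gigabyte = 0.000909495 tebibytes.
So 81000 × 0.000909495 ≈ 73.7 TiB.

73.7 tebibytes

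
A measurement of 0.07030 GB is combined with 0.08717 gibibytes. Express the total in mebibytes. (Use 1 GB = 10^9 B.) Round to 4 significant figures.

0.07030 GB = 67.0433 MiB and 0.08717 GiB = 89.2621 MiB.
67.0433 + 89.2621 ≈ 156.3 MiB.

156.3 mebibytes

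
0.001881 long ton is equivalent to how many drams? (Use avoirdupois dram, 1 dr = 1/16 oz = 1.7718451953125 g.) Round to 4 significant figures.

1079 dr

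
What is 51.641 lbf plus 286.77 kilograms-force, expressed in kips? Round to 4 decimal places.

0.6839 kip

51.641 lbf = 0.0516410 kip and 286.77 kgf = 0.632220 kip.
0.0516410 + 0.632220 ≈ 0.6839 kip.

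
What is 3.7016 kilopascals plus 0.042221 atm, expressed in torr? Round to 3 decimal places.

59.852 torr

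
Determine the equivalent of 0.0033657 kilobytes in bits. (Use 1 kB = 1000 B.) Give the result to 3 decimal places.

1 kB = 8000.00 bit.
So 0.0033657 × 8000.00 ≈ 26.926 bit.

26.926 bits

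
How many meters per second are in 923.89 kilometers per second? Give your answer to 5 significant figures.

1 km/s = 1000.00 m/s.
So 923.89 × 1000.00 ≈ 923890 m/s.

923890 meters per second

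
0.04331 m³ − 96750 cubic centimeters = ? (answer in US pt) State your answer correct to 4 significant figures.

-112.9 US pt

0.04331 m³ = 91.5303 US pt and 96750 cm³ = 204.469 US pt.
91.5303 − 204.469 ≈ -112.9 US pt.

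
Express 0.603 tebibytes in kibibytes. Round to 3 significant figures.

1 tebibyte = 1.07374e+9 KiB.
0.603 × 1.07374e+9 ≈ 6.47e+8 KiB.

6.47e+8 kibibytes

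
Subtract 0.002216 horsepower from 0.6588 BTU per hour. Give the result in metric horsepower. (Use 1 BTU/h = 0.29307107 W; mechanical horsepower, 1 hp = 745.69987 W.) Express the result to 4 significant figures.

-0.001984 PS

0.6588 BTU/h = 0.000262509 PS and 0.002216 hp = 0.00224674 PS.
0.000262509 − 0.00224674 ≈ -0.001984 PS.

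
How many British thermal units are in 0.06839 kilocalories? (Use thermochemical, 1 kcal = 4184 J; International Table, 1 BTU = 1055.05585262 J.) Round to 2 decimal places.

1 kilocalorie = 3.96567 British thermal units.
Thus 0.06839 × 3.96567 ≈ 0.27 BTU.

0.27 British thermal units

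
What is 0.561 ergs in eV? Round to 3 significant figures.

3.50e+11 eV

1 erg = 6.24151e+11 electronvolts.
So 0.561 × 6.24151e+11 ≈ 3.50e+11 eV.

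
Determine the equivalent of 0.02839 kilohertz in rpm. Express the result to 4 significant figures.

1703 rpm

1 kHz = 60000.0 revolutions per minute.
0.02839 × 60000.0 ≈ 1703 rpm.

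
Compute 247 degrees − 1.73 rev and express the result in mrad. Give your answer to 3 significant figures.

-6560 mrad

247 ° = 4310.96 mrad and 1.73 rev = 10869.9 mrad.
4310.96 − 10869.9 ≈ -6560 mrad.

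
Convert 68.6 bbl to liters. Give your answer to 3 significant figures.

1 bbl = 158.987 L.
Then 68.6 × 158.987 ≈ 10900 L.

10900 L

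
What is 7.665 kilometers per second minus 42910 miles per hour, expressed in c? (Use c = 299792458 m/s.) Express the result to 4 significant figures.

7.665 km/s = 2.55677 × 10^-5 c and 42910 mph = 6.39859 × 10^-5 c.
2.55677 × 10^-5 − 6.39859 × 10^-5 ≈ -3.842 × 10^-5 c.

-3.842 × 10^-5 c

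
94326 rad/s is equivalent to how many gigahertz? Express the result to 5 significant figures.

1.5012 × 10^-5 GHz

1 rad/s = 1.59155 × 10^-10 GHz.
94326 × 1.59155 × 10^-10 ≈ 1.5012 × 10^-5 GHz.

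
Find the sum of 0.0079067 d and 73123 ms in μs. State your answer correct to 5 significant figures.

7.5626e+8 μs

0.0079067 d = 6.83139e+8 μs and 73123 ms = 7.31230e+7 μs.
6.83139e+8 + 7.31230e+7 ≈ 7.5626e+8 μs.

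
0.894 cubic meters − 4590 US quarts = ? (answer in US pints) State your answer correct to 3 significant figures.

-7290 US pints

0.894 m³ = 1889.36 US pt and 4590 US qt = 9180.00 US pt.
1889.36 − 9180.00 ≈ -7290 US pt.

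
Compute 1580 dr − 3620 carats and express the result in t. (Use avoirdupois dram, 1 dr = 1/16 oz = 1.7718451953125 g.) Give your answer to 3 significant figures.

0.00208 t

1580 dr = 0.00279952 t and 3620 ct = 0.000724000 t.
0.00279952 − 0.000724000 ≈ 0.00208 t.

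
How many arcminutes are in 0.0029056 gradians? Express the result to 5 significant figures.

0.15690 arcmin

1 grad = 54.0000 arcminutes.
So 0.0029056 × 54.0000 ≈ 0.15690 arcmin.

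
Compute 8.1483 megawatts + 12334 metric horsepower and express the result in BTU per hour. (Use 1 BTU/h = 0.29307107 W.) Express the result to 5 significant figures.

5.8757 × 10^7 BTU per hour

8.1483 MW = 2.78032 × 10^7 BTU/h and 12334 PS = 3.09537 × 10^7 BTU/h.
2.78032 × 10^7 + 3.09537 × 10^7 ≈ 5.8757 × 10^7 BTU/h.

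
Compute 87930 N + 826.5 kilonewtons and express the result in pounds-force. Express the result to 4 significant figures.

205600 lbf

87930 N = 19767.5 lbf and 826.5 kN = 185805 lbf.
19767.5 + 185805 ≈ 205600 lbf.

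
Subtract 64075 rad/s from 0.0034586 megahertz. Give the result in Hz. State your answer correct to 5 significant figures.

-6739.3 Hz

0.0034586 MHz = 3458.60 Hz and 64075 rad/s = 10197.9 Hz.
3458.60 − 10197.9 ≈ -6739.3 Hz.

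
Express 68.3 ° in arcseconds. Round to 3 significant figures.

246000 arcsec

1 degree = 3600.00 arcseconds.
68.3 × 3600.00 ≈ 246000 arcsec.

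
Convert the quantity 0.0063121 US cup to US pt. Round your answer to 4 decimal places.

0.0032 US pt

1 US cup = 0.500000 US pt.
So 0.0063121 × 0.500000 ≈ 0.0032 US pt.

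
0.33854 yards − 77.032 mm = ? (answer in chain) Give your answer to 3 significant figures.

0.0116 chain

0.33854 yd = 0.0153882 chain and 77.032 mm = 0.00382924 chain.
0.0153882 − 0.00382924 ≈ 0.0116 chain.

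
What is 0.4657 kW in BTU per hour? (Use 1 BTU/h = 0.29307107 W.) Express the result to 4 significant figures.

1589 BTU/h

1 kilowatt = 3412.14 BTU per hour.
Thus 0.4657 × 3412.14 ≈ 1589 BTU/h.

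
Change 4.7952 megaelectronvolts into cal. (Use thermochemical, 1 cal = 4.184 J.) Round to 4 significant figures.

1.836 × 10^-13 calories

1 MeV = 3.82929 × 10^-14 cal.
So 4.7952 × 3.82929 × 10^-14 ≈ 1.836 × 10^-13 cal.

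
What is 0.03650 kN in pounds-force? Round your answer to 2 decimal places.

1 kN = 224.809 lbf.
So 0.03650 × 224.809 ≈ 8.21 lbf.

8.21 pounds-force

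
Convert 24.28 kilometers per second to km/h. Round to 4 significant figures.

1 kilometer per second = 3600.00 km/h.
So 24.28 × 3600.00 ≈ 87410 km/h.

87410 km/h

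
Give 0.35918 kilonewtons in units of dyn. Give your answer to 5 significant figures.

1 kilonewton = 1.00000e+8 dyn.
0.35918 × 1.00000e+8 ≈ 3.5918e+7 dyn.

3.5918e+7 dynes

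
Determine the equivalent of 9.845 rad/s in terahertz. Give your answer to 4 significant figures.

1.567e-12 THz

1 radian per second = 1.59155e-13 terahertz.
So 9.845 × 1.59155e-13 ≈ 1.567e-12 THz.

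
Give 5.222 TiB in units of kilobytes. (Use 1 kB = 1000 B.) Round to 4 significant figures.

1 TiB = 1.09951e+9 kB.
5.222 × 1.09951e+9 ≈ 5.742e+9 kB.

5.742e+9 kB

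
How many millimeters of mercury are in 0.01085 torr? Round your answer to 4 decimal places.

0.0108 mmHg

1 torr = 0.9999999 millimeters of mercury.
Then 0.01085 × 0.9999999 ≈ 0.0108 mmHg.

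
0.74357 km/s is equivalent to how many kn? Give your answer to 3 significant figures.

1450 kn

1 kilometer per second = 1943.84 kn.
So 0.74357 × 1943.84 ≈ 1450 kn.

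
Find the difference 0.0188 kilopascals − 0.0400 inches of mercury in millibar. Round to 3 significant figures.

-1.17 millibar

0.0188 kPa = 0.188000 mbar and 0.0400 inHg = 1.35456 mbar.
0.188000 − 1.35456 ≈ -1.17 mbar.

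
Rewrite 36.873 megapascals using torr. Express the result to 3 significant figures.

277000 torr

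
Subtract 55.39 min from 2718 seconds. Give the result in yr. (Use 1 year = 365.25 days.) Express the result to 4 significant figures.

2718 s = 8.61282 × 10^-5 yr and 55.39 min = 0.000105312 yr.
8.61282 × 10^-5 − 0.000105312 ≈ -1.918 × 10^-5 yr.

-1.918 × 10^-5 years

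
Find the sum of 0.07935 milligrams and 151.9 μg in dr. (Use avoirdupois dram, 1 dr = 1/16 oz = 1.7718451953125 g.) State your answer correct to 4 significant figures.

0.07935 mg = 4.47838e-5 dr and 151.9 μg = 8.57298e-5 dr.
4.47838e-5 + 8.57298e-5 ≈ 0.0001305 dr.

0.0001305 dr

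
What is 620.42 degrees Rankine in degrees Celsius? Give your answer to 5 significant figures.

71.528 °C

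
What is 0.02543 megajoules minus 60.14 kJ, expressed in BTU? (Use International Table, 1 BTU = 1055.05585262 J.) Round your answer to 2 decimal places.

-32.90 British thermal units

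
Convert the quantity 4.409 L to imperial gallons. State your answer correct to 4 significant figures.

1 liter = 0.219969 imp gal.
Then 4.409 × 0.219969 ≈ 0.9698 imp gal.

0.9698 imperial gallons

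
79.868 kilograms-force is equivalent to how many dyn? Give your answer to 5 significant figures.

1 kgf = 980665 dynes.
Thus 79.868 × 980665 ≈ 7.8324e+7 dyn.

7.8324e+7 dynes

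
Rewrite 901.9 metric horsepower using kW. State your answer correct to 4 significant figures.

663.3 kW

1 metric horsepower = 0.735499 kilowatts.
Thus 901.9 × 0.735499 ≈ 663.3 kW.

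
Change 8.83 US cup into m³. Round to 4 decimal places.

1 US cup = 0.000236588 m³.
Thus 8.83 × 0.000236588 ≈ 0.0021 m³.

0.0021 m³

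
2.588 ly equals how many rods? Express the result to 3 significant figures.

1 ly = 1.88116 × 10^15 rods.
2.588 × 1.88116 × 10^15 ≈ 4.87 × 10^15 rod.

4.87 × 10^15 rod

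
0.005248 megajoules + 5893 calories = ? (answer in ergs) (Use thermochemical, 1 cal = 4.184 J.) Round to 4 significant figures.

2.990e+11 ergs

0.005248 MJ = 5.24800e+10 erg and 5893 cal = 2.46563e+11 erg.
5.24800e+10 + 2.46563e+11 ≈ 2.990e+11 erg.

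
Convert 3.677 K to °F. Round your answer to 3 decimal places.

K = (°F + 459.67) × 5/9.
Applying the formula gives -453.051 °F.

-453.051 degrees Fahrenheit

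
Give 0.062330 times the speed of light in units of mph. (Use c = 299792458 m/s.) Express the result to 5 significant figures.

1 speed of light = 6.70617 × 10^8 mph.
So 0.062330 × 6.70617 × 10^8 ≈ 4.1800 × 10^7 mph.

4.1800 × 10^7 mph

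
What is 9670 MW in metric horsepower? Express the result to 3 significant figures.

1.31e+7 metric horsepower

1 megawatt = 1359.62 PS.
Thus 9670 × 1359.62 ≈ 1.31e+7 PS.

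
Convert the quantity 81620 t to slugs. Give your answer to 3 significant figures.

1 metric ton = 68.5218 slug.
81620 × 68.5218 ≈ 5.59e+6 slug.

5.59e+6 slugs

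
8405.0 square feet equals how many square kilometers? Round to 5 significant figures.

0.00078085 km²

1 square foot = 9.29030e-8 km².
Thus 8405.0 × 9.29030e-8 ≈ 0.00078085 km².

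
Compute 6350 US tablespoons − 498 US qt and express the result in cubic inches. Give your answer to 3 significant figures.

-23000 in³

6350 US tbsp = 5729.88 in³ and 498 US qt = 28759.5 in³.
5729.88 − 28759.5 ≈ -23000 in³.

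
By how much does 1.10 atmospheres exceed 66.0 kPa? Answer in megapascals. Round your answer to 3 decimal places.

0.045 MPa

1.10 atm = 0.1114575 MPa and 66.0 kPa = 0.06600000 MPa.
0.1114575 − 0.06600000 ≈ 0.045 MPa.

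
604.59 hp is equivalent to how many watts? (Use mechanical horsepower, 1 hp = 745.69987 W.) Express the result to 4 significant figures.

1 horsepower = 745.700 W.
Then 604.59 × 745.700 ≈ 450800 W.

450800 watts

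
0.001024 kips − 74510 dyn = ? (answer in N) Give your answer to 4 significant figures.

3.810 N

0.001024 kip = 4.55498 N and 74510 dyn = 0.745100 N.
4.55498 − 0.745100 ≈ 3.810 N.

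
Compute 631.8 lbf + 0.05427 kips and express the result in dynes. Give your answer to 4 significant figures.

3.052 × 10^8 dynes

631.8 lbf = 2.81039 × 10^8 dyn and 0.05427 kip = 2.41405 × 10^7 dyn.
2.81039 × 10^8 + 2.41405 × 10^7 ≈ 3.052 × 10^8 dyn.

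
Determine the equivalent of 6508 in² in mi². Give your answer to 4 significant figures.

1.621e-6 square miles

1 in² = 2.49098e-10 mi².
So 6508 × 2.49098e-10 ≈ 1.621e-6 mi².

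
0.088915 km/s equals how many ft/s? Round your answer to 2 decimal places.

291.72 feet per second

1 kilometer per second = 3280.84 feet per second.
Thus 0.088915 × 3280.84 ≈ 291.72 ft/s.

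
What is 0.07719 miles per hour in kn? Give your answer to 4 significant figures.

0.06708 kn

1 mile per hour = 0.868976 kn.
Thus 0.07719 × 0.868976 ≈ 0.06708 kn.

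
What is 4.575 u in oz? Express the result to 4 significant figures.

2.680 × 10^-25 ounces

1 atomic mass unit = 5.85738 × 10^-26 oz.
Thus 4.575 × 5.85738 × 10^-26 ≈ 2.680 × 10^-25 oz.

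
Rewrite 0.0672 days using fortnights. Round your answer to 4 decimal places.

0.0048 fortnight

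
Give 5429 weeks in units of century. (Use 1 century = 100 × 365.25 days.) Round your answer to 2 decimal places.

1 week = 0.000191650 century.
5429 × 0.000191650 ≈ 1.04 century.

1.04 centuries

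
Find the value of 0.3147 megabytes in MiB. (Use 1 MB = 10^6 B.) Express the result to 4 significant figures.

0.3001 MiB

1 megabyte = 0.953674 mebibytes.
So 0.3147 × 0.953674 ≈ 0.3001 MiB.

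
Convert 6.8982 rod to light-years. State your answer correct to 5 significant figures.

1 rod = 5.31587 × 10^-16 ly.
6.8982 × 5.31587 × 10^-16 ≈ 3.6670 × 10^-15 ly.

3.6670 × 10^-15 ly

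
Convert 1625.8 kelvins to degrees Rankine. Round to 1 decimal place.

°R = K × 9/5.
Applying the formula gives 2926.4 °R.

2926.4 °R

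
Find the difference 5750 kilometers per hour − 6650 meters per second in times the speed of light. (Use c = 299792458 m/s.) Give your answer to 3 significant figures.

-1.69e-5 c

5750 km/h = 5.32776e-6 c and 6650 m/s = 2.21820e-5 c.
5.32776e-6 − 2.21820e-5 ≈ -1.69e-5 c.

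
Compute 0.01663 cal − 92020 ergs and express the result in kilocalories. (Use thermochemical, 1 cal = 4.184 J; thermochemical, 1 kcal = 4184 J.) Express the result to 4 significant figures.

1.443 × 10^-5 kcal

0.01663 cal = 1.66300 × 10^-5 kcal and 92020 erg = 2.19933 × 10^-6 kcal.
1.66300 × 10^-5 − 2.19933 × 10^-6 ≈ 1.443 × 10^-5 kcal.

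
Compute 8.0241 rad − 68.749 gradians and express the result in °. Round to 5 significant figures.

397.87 °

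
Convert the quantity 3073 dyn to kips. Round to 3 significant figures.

6.91e-6 kips

1 dyn = 2.24809e-9 kips.
Thus 3073 × 2.24809e-9 ≈ 6.91e-6 kip.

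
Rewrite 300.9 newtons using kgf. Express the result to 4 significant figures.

1 newton = 0.101972 kgf.
Then 300.9 × 0.101972 ≈ 30.68 kgf.

30.68 kilograms-force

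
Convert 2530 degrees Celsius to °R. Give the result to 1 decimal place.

°R = (°C + 273.15) × 9/5.
Applying the formula gives 5045.7 °R.

5045.7 °R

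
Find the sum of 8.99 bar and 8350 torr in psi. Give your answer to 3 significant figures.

292 psi

8.99 bar = 130.389 psi and 8350 torr = 161.462 psi.
130.389 + 161.462 ≈ 292 psi.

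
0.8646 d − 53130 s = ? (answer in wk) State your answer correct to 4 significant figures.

0.8646 d = 0.123514 wk and 53130 s = 0.0878472 wk.
0.123514 − 0.0878472 ≈ 0.03567 wk.

0.03567 wk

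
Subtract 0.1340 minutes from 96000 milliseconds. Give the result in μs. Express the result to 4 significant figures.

96000 ms = 9.60000e+7 μs and 0.1340 min = 8.04000e+6 μs.
9.60000e+7 − 8.04000e+6 ≈ 8.796e+7 μs.

8.796e+7 μs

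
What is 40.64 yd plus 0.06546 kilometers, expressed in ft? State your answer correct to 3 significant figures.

40.64 yd = 121.920 ft and 0.06546 km = 214.764 ft.
121.920 + 214.764 ≈ 337 ft.

337 ft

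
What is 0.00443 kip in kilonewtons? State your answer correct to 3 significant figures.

1 kip = 4.44822 kilonewtons.
0.00443 × 4.44822 ≈ 0.0197 kN.

0.0197 kilonewtons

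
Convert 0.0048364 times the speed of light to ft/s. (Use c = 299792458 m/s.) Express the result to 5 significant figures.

1 speed of light = 9.83571 × 10^8 feet per second.
Then 0.0048364 × 9.83571 × 10^8 ≈ 4.7569 × 10^6 ft/s.

4.7569 × 10^6 feet per second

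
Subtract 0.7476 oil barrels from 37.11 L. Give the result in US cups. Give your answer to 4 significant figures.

-345.5 US cups

37.11 L = 156.855 US cup and 0.7476 bbl = 502.387 US cup.
156.855 − 502.387 ≈ -345.5 US cup.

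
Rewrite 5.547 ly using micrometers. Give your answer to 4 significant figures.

5.248 × 10^22 micrometers

1 light-year = 9.46073 × 10^21 micrometers.
Then 5.547 × 9.46073 × 10^21 ≈ 5.248 × 10^22 μm.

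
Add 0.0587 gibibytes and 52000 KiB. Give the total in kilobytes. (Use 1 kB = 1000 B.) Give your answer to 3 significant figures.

116000 kB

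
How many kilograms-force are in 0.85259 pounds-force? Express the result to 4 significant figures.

0.3867 kilograms-force

1 pound-force = 0.453592 kilograms-force.
0.85259 × 0.453592 ≈ 0.3867 kgf.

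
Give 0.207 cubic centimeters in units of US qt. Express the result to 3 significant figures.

0.000219 US qt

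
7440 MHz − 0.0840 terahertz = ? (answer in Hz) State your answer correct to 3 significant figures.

7440 MHz = 7.44000e+9 Hz and 0.0840 THz = 8.40000e+10 Hz.
7.44000e+9 − 8.40000e+10 ≈ -7.66e+10 Hz.

-7.66e+10 Hz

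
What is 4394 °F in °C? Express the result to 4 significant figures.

°F = °C × 9/5 + 32.
Applying the formula gives 2423 °C.

2423 °C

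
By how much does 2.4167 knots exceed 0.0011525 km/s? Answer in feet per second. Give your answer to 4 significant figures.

0.2978 ft/s

2.4167 kn = 4.07893 ft/s and 0.0011525 km/s = 3.78117 ft/s.
4.07893 − 3.78117 ≈ 0.2978 ft/s.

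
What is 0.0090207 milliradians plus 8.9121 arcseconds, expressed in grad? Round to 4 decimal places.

0.0033 gradians

0.0090207 mrad = 0.000574276 grad and 8.9121 arcsec = 0.00275065 grad.
0.000574276 + 0.00275065 ≈ 0.0033 grad.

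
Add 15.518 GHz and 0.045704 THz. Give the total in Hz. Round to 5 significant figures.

6.1222 × 10^10 hertz

15.518 GHz = 1.55180 × 10^10 Hz and 0.045704 THz = 4.57040 × 10^10 Hz.
1.55180 × 10^10 + 4.57040 × 10^10 ≈ 6.1222 × 10^10 Hz.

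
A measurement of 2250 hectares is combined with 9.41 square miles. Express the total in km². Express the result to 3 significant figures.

2250 ha = 22.5000 km² and 9.41 mi² = 24.3718 km².
22.5000 + 24.3718 ≈ 46.9 km².

46.9 km²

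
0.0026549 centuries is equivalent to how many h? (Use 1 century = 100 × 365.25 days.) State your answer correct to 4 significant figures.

2327 hours

1 century = 876600 h.
0.0026549 × 876600 ≈ 2327 h.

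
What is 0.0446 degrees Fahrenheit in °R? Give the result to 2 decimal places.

°R = °F + 459.67.
Applying the formula gives 459.71 °R.

459.71 °R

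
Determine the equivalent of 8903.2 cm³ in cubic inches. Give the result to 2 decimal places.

543.31 cubic inches

1 cm³ = 0.0610237 in³.
8903.2 × 0.0610237 ≈ 543.31 in³.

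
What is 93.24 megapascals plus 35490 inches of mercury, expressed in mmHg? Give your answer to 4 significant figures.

1.601e+6 mmHg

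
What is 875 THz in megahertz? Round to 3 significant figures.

1 terahertz = 1.00000e+6 megahertz.
Then 875 × 1.00000e+6 ≈ 8.75e+8 MHz.

8.75e+8 MHz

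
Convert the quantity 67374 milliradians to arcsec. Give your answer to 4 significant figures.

1.390e+7 arcsec

1 mrad = 206.265 arcsec.
67374 × 206.265 ≈ 1.390e+7 arcsec.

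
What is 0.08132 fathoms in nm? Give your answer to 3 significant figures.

1 fathom = 1.82880e+9 nanometers.
So 0.08132 × 1.82880e+9 ≈ 1.49e+8 nm.

1.49e+8 nm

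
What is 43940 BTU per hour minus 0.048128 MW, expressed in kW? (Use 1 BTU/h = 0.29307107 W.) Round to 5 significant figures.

-35.250 kilowatts

43940 BTU/h = 12.87754 kW and 0.048128 MW = 48.12800 kW.
12.87754 − 48.12800 ≈ -35.250 kW.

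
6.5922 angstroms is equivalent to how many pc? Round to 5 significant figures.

2.1364e-26 parsecs

1 Å = 3.24078e-27 pc.
Thus 6.5922 × 3.24078e-27 ≈ 2.1364e-26 pc.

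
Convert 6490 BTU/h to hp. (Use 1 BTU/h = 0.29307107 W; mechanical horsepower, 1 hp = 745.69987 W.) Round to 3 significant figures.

2.55 hp

1 BTU per hour = 0.000393015 horsepower.
Then 6490 × 0.000393015 ≈ 2.55 hp.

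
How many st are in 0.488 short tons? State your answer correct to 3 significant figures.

69.7 stone

1 short ton = 142.857 st.
So 0.488 × 142.857 ≈ 69.7 st.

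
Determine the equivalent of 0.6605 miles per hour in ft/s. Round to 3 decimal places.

0.969 ft/s

1 mile per hour = 1.46667 ft/s.
Then 0.6605 × 1.46667 ≈ 0.969 ft/s.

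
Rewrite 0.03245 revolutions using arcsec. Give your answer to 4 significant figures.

1 rev = 1.29600e+6 arcsec.
Thus 0.03245 × 1.29600e+6 ≈ 42060 arcsec.

42060 arcsec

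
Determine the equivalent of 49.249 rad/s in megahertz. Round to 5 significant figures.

7.8382 × 10^-6 MHz

1 rad/s = 1.59155 × 10^-7 MHz.
49.249 × 1.59155 × 10^-7 ≈ 7.8382 × 10^-6 MHz.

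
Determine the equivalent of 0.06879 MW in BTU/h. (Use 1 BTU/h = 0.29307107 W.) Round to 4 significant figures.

1 MW = 3.41214 × 10^6 BTU per hour.
Then 0.06879 × 3.41214 × 10^6 ≈ 234700 BTU/h.

234700 BTU per hour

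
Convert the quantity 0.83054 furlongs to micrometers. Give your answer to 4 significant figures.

1 furlong = 2.01168e+8 μm.
0.83054 × 2.01168e+8 ≈ 1.671e+8 μm.

1.671e+8 μm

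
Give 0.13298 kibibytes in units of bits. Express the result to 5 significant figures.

1089.4 bits

1 KiB = 8192.00 bits.
Thus 0.13298 × 8192.00 ≈ 1089.4 bit.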